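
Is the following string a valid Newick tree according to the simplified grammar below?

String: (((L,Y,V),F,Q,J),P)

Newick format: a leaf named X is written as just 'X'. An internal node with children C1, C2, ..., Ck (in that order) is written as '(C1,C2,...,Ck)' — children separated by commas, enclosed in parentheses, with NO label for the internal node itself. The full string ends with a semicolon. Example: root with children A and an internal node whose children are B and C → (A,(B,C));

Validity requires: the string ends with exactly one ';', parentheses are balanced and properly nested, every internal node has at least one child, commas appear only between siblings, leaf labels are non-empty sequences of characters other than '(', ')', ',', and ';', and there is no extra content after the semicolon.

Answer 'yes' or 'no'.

Answer: no

Derivation:
Input: (((L,Y,V),F,Q,J),P)
Paren balance: 3 '(' vs 3 ')' OK
Ends with single ';': False
Full parse: FAILS (must end with ;)
Valid: False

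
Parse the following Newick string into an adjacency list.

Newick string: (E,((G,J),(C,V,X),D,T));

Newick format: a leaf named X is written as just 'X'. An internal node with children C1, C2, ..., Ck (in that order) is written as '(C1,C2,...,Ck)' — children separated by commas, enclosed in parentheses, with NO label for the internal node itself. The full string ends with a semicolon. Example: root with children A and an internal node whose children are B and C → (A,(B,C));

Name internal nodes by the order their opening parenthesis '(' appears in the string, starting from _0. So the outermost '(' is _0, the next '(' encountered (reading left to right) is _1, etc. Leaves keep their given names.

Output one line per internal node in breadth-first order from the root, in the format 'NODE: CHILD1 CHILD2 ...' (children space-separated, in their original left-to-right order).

Answer: _0: E _1
_1: _2 _3 D T
_2: G J
_3: C V X

Derivation:
Input: (E,((G,J),(C,V,X),D,T));
Scanning left-to-right, naming '(' by encounter order:
  pos 0: '(' -> open internal node _0 (depth 1)
  pos 3: '(' -> open internal node _1 (depth 2)
  pos 4: '(' -> open internal node _2 (depth 3)
  pos 8: ')' -> close internal node _2 (now at depth 2)
  pos 10: '(' -> open internal node _3 (depth 3)
  pos 16: ')' -> close internal node _3 (now at depth 2)
  pos 21: ')' -> close internal node _1 (now at depth 1)
  pos 22: ')' -> close internal node _0 (now at depth 0)
Total internal nodes: 4
BFS adjacency from root:
  _0: E _1
  _1: _2 _3 D T
  _2: G J
  _3: C V X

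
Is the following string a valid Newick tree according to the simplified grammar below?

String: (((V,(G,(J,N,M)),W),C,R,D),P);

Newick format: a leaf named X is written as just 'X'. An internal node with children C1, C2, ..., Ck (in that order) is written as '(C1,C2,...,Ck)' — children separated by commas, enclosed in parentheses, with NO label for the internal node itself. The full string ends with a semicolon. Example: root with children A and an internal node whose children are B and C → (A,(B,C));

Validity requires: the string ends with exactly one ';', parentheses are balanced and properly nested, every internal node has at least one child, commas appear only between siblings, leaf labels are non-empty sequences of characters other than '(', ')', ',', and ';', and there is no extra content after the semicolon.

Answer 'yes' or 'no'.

Input: (((V,(G,(J,N,M)),W),C,R,D),P);
Paren balance: 5 '(' vs 5 ')' OK
Ends with single ';': True
Full parse: OK
Valid: True

Answer: yes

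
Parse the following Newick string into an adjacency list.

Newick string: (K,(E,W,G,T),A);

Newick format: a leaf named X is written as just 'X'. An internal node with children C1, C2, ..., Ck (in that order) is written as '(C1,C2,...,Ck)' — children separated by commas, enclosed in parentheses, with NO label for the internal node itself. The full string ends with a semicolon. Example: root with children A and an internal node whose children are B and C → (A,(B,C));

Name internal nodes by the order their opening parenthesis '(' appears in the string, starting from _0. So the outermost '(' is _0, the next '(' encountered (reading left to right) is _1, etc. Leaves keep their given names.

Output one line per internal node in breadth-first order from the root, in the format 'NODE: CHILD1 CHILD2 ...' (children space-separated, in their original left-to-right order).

Answer: _0: K _1 A
_1: E W G T

Derivation:
Input: (K,(E,W,G,T),A);
Scanning left-to-right, naming '(' by encounter order:
  pos 0: '(' -> open internal node _0 (depth 1)
  pos 3: '(' -> open internal node _1 (depth 2)
  pos 11: ')' -> close internal node _1 (now at depth 1)
  pos 14: ')' -> close internal node _0 (now at depth 0)
Total internal nodes: 2
BFS adjacency from root:
  _0: K _1 A
  _1: E W G T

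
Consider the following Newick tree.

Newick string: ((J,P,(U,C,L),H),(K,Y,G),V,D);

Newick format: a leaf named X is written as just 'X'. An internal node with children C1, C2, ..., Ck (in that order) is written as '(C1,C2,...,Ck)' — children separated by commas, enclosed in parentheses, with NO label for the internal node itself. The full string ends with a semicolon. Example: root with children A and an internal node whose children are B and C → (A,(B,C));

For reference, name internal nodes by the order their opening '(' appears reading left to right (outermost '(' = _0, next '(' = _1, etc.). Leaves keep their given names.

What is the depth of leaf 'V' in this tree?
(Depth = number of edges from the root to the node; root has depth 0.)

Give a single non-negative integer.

Answer: 1

Derivation:
Newick: ((J,P,(U,C,L),H),(K,Y,G),V,D);
Naming internals by '(' encounter order: outermost '(' = _0, next = _1, ...
Query node: V
Path from root: _0 -> V
Depth of V: 1 (number of edges from root)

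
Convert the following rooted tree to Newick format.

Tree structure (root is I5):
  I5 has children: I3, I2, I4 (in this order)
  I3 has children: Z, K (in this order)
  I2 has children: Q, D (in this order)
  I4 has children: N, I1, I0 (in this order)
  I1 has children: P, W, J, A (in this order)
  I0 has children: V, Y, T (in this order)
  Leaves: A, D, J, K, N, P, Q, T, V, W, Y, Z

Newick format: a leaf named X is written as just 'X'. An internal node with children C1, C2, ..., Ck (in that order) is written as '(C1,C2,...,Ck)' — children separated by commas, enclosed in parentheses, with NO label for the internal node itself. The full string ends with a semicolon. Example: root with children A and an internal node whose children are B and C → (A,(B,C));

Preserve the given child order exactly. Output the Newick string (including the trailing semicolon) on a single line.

internal I5 with children ['I3', 'I2', 'I4']
  internal I3 with children ['Z', 'K']
    leaf 'Z' → 'Z'
    leaf 'K' → 'K'
  → '(Z,K)'
  internal I2 with children ['Q', 'D']
    leaf 'Q' → 'Q'
    leaf 'D' → 'D'
  → '(Q,D)'
  internal I4 with children ['N', 'I1', 'I0']
    leaf 'N' → 'N'
    internal I1 with children ['P', 'W', 'J', 'A']
      leaf 'P' → 'P'
      leaf 'W' → 'W'
      leaf 'J' → 'J'
      leaf 'A' → 'A'
    → '(P,W,J,A)'
    internal I0 with children ['V', 'Y', 'T']
      leaf 'V' → 'V'
      leaf 'Y' → 'Y'
      leaf 'T' → 'T'
    → '(V,Y,T)'
  → '(N,(P,W,J,A),(V,Y,T))'
→ '((Z,K),(Q,D),(N,(P,W,J,A),(V,Y,T)))'
Final: ((Z,K),(Q,D),(N,(P,W,J,A),(V,Y,T)));

Answer: ((Z,K),(Q,D),(N,(P,W,J,A),(V,Y,T)));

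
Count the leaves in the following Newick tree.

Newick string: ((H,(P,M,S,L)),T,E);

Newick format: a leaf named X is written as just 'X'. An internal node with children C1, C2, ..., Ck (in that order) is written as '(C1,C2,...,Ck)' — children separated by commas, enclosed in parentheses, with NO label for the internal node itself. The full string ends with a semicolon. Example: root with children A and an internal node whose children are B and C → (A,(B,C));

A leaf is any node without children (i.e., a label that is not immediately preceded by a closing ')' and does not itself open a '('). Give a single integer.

Newick: ((H,(P,M,S,L)),T,E);
Scan left-to-right; a leaf is any maximal label run not followed by '(':
  pos 2: leaf 'H' → count = 1
  pos 5: leaf 'P' → count = 2
  pos 7: leaf 'M' → count = 3
  pos 9: leaf 'S' → count = 4
  pos 11: leaf 'L' → count = 5
  pos 15: leaf 'T' → count = 6
  pos 17: leaf 'E' → count = 7
Total leaves: 7

Answer: 7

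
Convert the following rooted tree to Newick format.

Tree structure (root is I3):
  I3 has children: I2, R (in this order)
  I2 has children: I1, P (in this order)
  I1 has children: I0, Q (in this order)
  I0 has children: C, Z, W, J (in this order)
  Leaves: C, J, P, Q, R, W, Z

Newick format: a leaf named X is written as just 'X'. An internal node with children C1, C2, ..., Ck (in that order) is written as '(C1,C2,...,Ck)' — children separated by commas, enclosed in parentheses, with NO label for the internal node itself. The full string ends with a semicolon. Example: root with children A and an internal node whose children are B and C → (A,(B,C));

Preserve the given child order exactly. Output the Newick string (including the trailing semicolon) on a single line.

internal I3 with children ['I2', 'R']
  internal I2 with children ['I1', 'P']
    internal I1 with children ['I0', 'Q']
      internal I0 with children ['C', 'Z', 'W', 'J']
        leaf 'C' → 'C'
        leaf 'Z' → 'Z'
        leaf 'W' → 'W'
        leaf 'J' → 'J'
      → '(C,Z,W,J)'
      leaf 'Q' → 'Q'
    → '((C,Z,W,J),Q)'
    leaf 'P' → 'P'
  → '(((C,Z,W,J),Q),P)'
  leaf 'R' → 'R'
→ '((((C,Z,W,J),Q),P),R)'
Final: ((((C,Z,W,J),Q),P),R);

Answer: ((((C,Z,W,J),Q),P),R);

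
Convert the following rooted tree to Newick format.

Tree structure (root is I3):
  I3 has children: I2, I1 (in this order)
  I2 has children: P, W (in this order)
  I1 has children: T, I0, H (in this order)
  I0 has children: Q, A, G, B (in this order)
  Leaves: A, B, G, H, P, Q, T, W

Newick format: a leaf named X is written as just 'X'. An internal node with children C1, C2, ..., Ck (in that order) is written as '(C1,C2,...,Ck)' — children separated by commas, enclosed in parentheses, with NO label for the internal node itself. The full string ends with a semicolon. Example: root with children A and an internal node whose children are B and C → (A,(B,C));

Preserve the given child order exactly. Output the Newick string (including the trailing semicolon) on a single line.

internal I3 with children ['I2', 'I1']
  internal I2 with children ['P', 'W']
    leaf 'P' → 'P'
    leaf 'W' → 'W'
  → '(P,W)'
  internal I1 with children ['T', 'I0', 'H']
    leaf 'T' → 'T'
    internal I0 with children ['Q', 'A', 'G', 'B']
      leaf 'Q' → 'Q'
      leaf 'A' → 'A'
      leaf 'G' → 'G'
      leaf 'B' → 'B'
    → '(Q,A,G,B)'
    leaf 'H' → 'H'
  → '(T,(Q,A,G,B),H)'
→ '((P,W),(T,(Q,A,G,B),H))'
Final: ((P,W),(T,(Q,A,G,B),H));

Answer: ((P,W),(T,(Q,A,G,B),H));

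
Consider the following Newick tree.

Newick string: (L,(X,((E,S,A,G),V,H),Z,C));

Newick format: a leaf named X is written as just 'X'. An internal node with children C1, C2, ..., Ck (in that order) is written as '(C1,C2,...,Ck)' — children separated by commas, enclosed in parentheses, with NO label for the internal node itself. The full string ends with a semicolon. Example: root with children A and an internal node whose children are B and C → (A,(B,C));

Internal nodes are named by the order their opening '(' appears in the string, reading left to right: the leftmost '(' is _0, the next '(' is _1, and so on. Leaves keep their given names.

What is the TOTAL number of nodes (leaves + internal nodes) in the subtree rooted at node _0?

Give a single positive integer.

Newick: (L,(X,((E,S,A,G),V,H),Z,C));
Locate _0: it is the '(' at position 0 (the 1st '(' reading left to right).
Query: subtree rooted at _0
_0: subtree_size = 1 + 13
  L: subtree_size = 1 + 0
  _1: subtree_size = 1 + 11
    X: subtree_size = 1 + 0
    _2: subtree_size = 1 + 7
      _3: subtree_size = 1 + 4
        E: subtree_size = 1 + 0
        S: subtree_size = 1 + 0
        A: subtree_size = 1 + 0
        G: subtree_size = 1 + 0
      V: subtree_size = 1 + 0
      H: subtree_size = 1 + 0
    Z: subtree_size = 1 + 0
    C: subtree_size = 1 + 0
Total subtree size of _0: 14

Answer: 14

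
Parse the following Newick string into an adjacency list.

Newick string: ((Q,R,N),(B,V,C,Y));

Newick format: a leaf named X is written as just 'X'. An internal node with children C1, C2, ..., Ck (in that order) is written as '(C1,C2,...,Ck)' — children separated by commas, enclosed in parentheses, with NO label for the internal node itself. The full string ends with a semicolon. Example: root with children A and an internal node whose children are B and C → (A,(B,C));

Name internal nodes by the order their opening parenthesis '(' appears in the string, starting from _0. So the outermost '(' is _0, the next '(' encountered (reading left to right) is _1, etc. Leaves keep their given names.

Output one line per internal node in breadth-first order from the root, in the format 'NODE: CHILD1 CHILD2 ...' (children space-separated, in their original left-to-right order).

Answer: _0: _1 _2
_1: Q R N
_2: B V C Y

Derivation:
Input: ((Q,R,N),(B,V,C,Y));
Scanning left-to-right, naming '(' by encounter order:
  pos 0: '(' -> open internal node _0 (depth 1)
  pos 1: '(' -> open internal node _1 (depth 2)
  pos 7: ')' -> close internal node _1 (now at depth 1)
  pos 9: '(' -> open internal node _2 (depth 2)
  pos 17: ')' -> close internal node _2 (now at depth 1)
  pos 18: ')' -> close internal node _0 (now at depth 0)
Total internal nodes: 3
BFS adjacency from root:
  _0: _1 _2
  _1: Q R N
  _2: B V C Y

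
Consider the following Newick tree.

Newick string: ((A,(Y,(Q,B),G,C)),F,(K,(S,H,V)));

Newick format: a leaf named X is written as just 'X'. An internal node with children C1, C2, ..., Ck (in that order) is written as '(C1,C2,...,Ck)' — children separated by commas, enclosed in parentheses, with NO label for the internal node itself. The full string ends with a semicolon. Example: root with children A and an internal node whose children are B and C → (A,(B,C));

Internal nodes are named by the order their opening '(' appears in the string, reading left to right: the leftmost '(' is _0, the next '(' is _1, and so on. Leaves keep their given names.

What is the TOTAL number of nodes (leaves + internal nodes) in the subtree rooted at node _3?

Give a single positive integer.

Newick: ((A,(Y,(Q,B),G,C)),F,(K,(S,H,V)));
Locate _3: it is the '(' at position 7 (the 4th '(' reading left to right).
Query: subtree rooted at _3
_3: subtree_size = 1 + 2
  Q: subtree_size = 1 + 0
  B: subtree_size = 1 + 0
Total subtree size of _3: 3

Answer: 3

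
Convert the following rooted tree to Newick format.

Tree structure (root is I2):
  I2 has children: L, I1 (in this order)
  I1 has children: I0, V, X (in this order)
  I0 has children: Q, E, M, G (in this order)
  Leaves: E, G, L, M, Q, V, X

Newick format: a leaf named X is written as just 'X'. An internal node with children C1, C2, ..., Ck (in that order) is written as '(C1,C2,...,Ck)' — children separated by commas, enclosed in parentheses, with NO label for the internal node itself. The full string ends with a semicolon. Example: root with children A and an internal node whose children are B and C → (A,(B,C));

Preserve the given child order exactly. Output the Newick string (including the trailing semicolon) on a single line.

Answer: (L,((Q,E,M,G),V,X));

Derivation:
internal I2 with children ['L', 'I1']
  leaf 'L' → 'L'
  internal I1 with children ['I0', 'V', 'X']
    internal I0 with children ['Q', 'E', 'M', 'G']
      leaf 'Q' → 'Q'
      leaf 'E' → 'E'
      leaf 'M' → 'M'
      leaf 'G' → 'G'
    → '(Q,E,M,G)'
    leaf 'V' → 'V'
    leaf 'X' → 'X'
  → '((Q,E,M,G),V,X)'
→ '(L,((Q,E,M,G),V,X))'
Final: (L,((Q,E,M,G),V,X));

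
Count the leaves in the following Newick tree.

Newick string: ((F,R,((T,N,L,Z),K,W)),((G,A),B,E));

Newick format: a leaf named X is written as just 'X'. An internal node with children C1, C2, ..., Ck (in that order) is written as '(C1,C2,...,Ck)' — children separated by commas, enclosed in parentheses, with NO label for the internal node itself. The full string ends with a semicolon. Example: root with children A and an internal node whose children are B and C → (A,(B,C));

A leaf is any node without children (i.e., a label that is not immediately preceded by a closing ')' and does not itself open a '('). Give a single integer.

Newick: ((F,R,((T,N,L,Z),K,W)),((G,A),B,E));
Scan left-to-right; a leaf is any maximal label run not followed by '(':
  pos 2: leaf 'F' → count = 1
  pos 4: leaf 'R' → count = 2
  pos 8: leaf 'T' → count = 3
  pos 10: leaf 'N' → count = 4
  pos 12: leaf 'L' → count = 5
  pos 14: leaf 'Z' → count = 6
  pos 17: leaf 'K' → count = 7
  pos 19: leaf 'W' → count = 8
  pos 25: leaf 'G' → count = 9
  pos 27: leaf 'A' → count = 10
  pos 30: leaf 'B' → count = 11
  pos 32: leaf 'E' → count = 12
Total leaves: 12

Answer: 12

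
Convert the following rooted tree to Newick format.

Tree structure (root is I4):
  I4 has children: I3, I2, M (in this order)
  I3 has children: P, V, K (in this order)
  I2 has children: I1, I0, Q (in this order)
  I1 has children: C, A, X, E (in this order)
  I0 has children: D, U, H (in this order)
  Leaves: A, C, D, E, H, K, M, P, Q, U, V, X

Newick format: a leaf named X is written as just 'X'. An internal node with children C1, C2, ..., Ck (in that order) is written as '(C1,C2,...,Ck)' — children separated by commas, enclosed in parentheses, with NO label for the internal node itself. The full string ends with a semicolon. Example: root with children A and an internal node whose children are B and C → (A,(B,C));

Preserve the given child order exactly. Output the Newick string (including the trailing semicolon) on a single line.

Answer: ((P,V,K),((C,A,X,E),(D,U,H),Q),M);

Derivation:
internal I4 with children ['I3', 'I2', 'M']
  internal I3 with children ['P', 'V', 'K']
    leaf 'P' → 'P'
    leaf 'V' → 'V'
    leaf 'K' → 'K'
  → '(P,V,K)'
  internal I2 with children ['I1', 'I0', 'Q']
    internal I1 with children ['C', 'A', 'X', 'E']
      leaf 'C' → 'C'
      leaf 'A' → 'A'
      leaf 'X' → 'X'
      leaf 'E' → 'E'
    → '(C,A,X,E)'
    internal I0 with children ['D', 'U', 'H']
      leaf 'D' → 'D'
      leaf 'U' → 'U'
      leaf 'H' → 'H'
    → '(D,U,H)'
    leaf 'Q' → 'Q'
  → '((C,A,X,E),(D,U,H),Q)'
  leaf 'M' → 'M'
→ '((P,V,K),((C,A,X,E),(D,U,H),Q),M)'
Final: ((P,V,K),((C,A,X,E),(D,U,H),Q),M);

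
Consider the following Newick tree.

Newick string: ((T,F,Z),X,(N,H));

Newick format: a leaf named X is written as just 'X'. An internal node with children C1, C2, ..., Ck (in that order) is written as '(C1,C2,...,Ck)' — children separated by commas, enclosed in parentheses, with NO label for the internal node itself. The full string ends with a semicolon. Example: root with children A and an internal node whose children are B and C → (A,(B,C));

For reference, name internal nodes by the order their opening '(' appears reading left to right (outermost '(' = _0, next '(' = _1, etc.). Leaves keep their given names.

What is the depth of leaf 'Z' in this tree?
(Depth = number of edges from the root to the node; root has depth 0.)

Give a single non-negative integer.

Answer: 2

Derivation:
Newick: ((T,F,Z),X,(N,H));
Naming internals by '(' encounter order: outermost '(' = _0, next = _1, ...
Query node: Z
Path from root: _0 -> _1 -> Z
Depth of Z: 2 (number of edges from root)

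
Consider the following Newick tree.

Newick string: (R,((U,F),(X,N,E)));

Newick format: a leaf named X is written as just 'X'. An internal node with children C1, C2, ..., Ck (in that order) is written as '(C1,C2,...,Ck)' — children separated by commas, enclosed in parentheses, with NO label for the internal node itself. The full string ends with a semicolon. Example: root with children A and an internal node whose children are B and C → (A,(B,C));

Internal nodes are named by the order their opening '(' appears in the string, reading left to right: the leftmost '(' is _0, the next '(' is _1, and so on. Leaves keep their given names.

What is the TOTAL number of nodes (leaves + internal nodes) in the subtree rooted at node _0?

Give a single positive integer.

Answer: 10

Derivation:
Newick: (R,((U,F),(X,N,E)));
Locate _0: it is the '(' at position 0 (the 1st '(' reading left to right).
Query: subtree rooted at _0
_0: subtree_size = 1 + 9
  R: subtree_size = 1 + 0
  _1: subtree_size = 1 + 7
    _2: subtree_size = 1 + 2
      U: subtree_size = 1 + 0
      F: subtree_size = 1 + 0
    _3: subtree_size = 1 + 3
      X: subtree_size = 1 + 0
      N: subtree_size = 1 + 0
      E: subtree_size = 1 + 0
Total subtree size of _0: 10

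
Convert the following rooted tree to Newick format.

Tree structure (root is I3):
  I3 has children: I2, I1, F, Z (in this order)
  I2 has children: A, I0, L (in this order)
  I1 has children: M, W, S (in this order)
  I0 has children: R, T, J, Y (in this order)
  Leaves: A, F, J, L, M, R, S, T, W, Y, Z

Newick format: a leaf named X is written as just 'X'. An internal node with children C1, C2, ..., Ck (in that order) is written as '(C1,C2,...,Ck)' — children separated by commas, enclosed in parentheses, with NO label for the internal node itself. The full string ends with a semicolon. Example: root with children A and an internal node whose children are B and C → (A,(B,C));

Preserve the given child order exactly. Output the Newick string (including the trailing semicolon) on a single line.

Answer: ((A,(R,T,J,Y),L),(M,W,S),F,Z);

Derivation:
internal I3 with children ['I2', 'I1', 'F', 'Z']
  internal I2 with children ['A', 'I0', 'L']
    leaf 'A' → 'A'
    internal I0 with children ['R', 'T', 'J', 'Y']
      leaf 'R' → 'R'
      leaf 'T' → 'T'
      leaf 'J' → 'J'
      leaf 'Y' → 'Y'
    → '(R,T,J,Y)'
    leaf 'L' → 'L'
  → '(A,(R,T,J,Y),L)'
  internal I1 with children ['M', 'W', 'S']
    leaf 'M' → 'M'
    leaf 'W' → 'W'
    leaf 'S' → 'S'
  → '(M,W,S)'
  leaf 'F' → 'F'
  leaf 'Z' → 'Z'
→ '((A,(R,T,J,Y),L),(M,W,S),F,Z)'
Final: ((A,(R,T,J,Y),L),(M,W,S),F,Z);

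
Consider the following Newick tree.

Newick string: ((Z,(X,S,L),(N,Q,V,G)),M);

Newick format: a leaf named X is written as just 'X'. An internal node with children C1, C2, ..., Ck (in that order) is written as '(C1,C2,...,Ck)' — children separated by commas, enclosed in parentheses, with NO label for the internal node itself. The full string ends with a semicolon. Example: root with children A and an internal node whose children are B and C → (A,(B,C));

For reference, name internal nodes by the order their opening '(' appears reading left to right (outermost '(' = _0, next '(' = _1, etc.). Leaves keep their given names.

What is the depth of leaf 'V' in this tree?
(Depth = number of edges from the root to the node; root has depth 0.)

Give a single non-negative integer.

Newick: ((Z,(X,S,L),(N,Q,V,G)),M);
Naming internals by '(' encounter order: outermost '(' = _0, next = _1, ...
Query node: V
Path from root: _0 -> _1 -> _3 -> V
Depth of V: 3 (number of edges from root)

Answer: 3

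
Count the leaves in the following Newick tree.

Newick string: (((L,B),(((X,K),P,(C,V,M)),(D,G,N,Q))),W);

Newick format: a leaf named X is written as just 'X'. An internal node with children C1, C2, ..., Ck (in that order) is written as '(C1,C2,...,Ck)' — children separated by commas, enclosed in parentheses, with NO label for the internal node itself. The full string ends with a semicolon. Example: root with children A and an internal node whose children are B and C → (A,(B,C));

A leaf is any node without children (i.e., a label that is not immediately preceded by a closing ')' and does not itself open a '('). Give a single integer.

Answer: 13

Derivation:
Newick: (((L,B),(((X,K),P,(C,V,M)),(D,G,N,Q))),W);
Scan left-to-right; a leaf is any maximal label run not followed by '(':
  pos 3: leaf 'L' → count = 1
  pos 5: leaf 'B' → count = 2
  pos 11: leaf 'X' → count = 3
  pos 13: leaf 'K' → count = 4
  pos 16: leaf 'P' → count = 5
  pos 19: leaf 'C' → count = 6
  pos 21: leaf 'V' → count = 7
  pos 23: leaf 'M' → count = 8
  pos 28: leaf 'D' → count = 9
  pos 30: leaf 'G' → count = 10
  pos 32: leaf 'N' → count = 11
  pos 34: leaf 'Q' → count = 12
  pos 39: leaf 'W' → count = 13
Total leaves: 13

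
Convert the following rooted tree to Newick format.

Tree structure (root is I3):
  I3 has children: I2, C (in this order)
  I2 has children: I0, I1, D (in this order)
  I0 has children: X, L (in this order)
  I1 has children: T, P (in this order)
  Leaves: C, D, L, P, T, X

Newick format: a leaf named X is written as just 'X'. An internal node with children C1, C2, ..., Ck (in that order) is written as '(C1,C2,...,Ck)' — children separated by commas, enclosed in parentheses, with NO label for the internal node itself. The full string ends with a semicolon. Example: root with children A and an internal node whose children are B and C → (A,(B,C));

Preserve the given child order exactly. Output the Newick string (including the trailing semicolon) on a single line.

internal I3 with children ['I2', 'C']
  internal I2 with children ['I0', 'I1', 'D']
    internal I0 with children ['X', 'L']
      leaf 'X' → 'X'
      leaf 'L' → 'L'
    → '(X,L)'
    internal I1 with children ['T', 'P']
      leaf 'T' → 'T'
      leaf 'P' → 'P'
    → '(T,P)'
    leaf 'D' → 'D'
  → '((X,L),(T,P),D)'
  leaf 'C' → 'C'
→ '(((X,L),(T,P),D),C)'
Final: (((X,L),(T,P),D),C);

Answer: (((X,L),(T,P),D),C);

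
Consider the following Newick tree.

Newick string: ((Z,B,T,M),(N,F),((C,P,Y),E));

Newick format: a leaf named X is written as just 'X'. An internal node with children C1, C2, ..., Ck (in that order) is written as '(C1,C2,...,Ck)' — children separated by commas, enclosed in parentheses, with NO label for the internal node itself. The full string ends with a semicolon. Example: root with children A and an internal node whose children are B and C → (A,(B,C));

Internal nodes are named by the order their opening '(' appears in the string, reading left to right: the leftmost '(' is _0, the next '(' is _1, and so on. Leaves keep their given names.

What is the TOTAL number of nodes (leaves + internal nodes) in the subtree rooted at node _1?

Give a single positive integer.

Newick: ((Z,B,T,M),(N,F),((C,P,Y),E));
Locate _1: it is the '(' at position 1 (the 2nd '(' reading left to right).
Query: subtree rooted at _1
_1: subtree_size = 1 + 4
  Z: subtree_size = 1 + 0
  B: subtree_size = 1 + 0
  T: subtree_size = 1 + 0
  M: subtree_size = 1 + 0
Total subtree size of _1: 5

Answer: 5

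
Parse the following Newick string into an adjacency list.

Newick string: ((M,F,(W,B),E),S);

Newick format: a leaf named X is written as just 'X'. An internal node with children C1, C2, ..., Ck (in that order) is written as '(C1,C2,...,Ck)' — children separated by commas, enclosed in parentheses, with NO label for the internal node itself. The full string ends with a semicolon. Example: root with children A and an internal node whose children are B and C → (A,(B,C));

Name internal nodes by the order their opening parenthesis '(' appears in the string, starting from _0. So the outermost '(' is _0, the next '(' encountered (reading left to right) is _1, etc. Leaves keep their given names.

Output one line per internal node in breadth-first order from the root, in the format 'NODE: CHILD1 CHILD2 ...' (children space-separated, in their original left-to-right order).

Answer: _0: _1 S
_1: M F _2 E
_2: W B

Derivation:
Input: ((M,F,(W,B),E),S);
Scanning left-to-right, naming '(' by encounter order:
  pos 0: '(' -> open internal node _0 (depth 1)
  pos 1: '(' -> open internal node _1 (depth 2)
  pos 6: '(' -> open internal node _2 (depth 3)
  pos 10: ')' -> close internal node _2 (now at depth 2)
  pos 13: ')' -> close internal node _1 (now at depth 1)
  pos 16: ')' -> close internal node _0 (now at depth 0)
Total internal nodes: 3
BFS adjacency from root:
  _0: _1 S
  _1: M F _2 E
  _2: W B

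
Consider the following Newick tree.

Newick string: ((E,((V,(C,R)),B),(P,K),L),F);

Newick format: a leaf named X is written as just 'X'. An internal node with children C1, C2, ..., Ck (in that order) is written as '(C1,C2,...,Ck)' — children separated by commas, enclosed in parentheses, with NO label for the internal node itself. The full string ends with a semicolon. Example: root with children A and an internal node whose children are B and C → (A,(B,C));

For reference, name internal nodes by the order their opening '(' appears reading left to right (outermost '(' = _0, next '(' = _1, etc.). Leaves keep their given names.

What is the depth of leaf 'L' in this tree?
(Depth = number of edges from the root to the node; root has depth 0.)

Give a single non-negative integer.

Newick: ((E,((V,(C,R)),B),(P,K),L),F);
Naming internals by '(' encounter order: outermost '(' = _0, next = _1, ...
Query node: L
Path from root: _0 -> _1 -> L
Depth of L: 2 (number of edges from root)

Answer: 2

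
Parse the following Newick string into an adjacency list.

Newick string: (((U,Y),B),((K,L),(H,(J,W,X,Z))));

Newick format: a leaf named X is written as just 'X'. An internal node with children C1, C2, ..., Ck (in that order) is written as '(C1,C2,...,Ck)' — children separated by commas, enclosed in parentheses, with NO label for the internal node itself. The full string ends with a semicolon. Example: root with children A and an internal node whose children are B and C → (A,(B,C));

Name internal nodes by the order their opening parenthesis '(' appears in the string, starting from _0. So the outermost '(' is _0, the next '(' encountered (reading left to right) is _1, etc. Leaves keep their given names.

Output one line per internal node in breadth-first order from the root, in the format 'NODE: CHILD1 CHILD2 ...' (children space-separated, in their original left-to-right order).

Input: (((U,Y),B),((K,L),(H,(J,W,X,Z))));
Scanning left-to-right, naming '(' by encounter order:
  pos 0: '(' -> open internal node _0 (depth 1)
  pos 1: '(' -> open internal node _1 (depth 2)
  pos 2: '(' -> open internal node _2 (depth 3)
  pos 6: ')' -> close internal node _2 (now at depth 2)
  pos 9: ')' -> close internal node _1 (now at depth 1)
  pos 11: '(' -> open internal node _3 (depth 2)
  pos 12: '(' -> open internal node _4 (depth 3)
  pos 16: ')' -> close internal node _4 (now at depth 2)
  pos 18: '(' -> open internal node _5 (depth 3)
  pos 21: '(' -> open internal node _6 (depth 4)
  pos 29: ')' -> close internal node _6 (now at depth 3)
  pos 30: ')' -> close internal node _5 (now at depth 2)
  pos 31: ')' -> close internal node _3 (now at depth 1)
  pos 32: ')' -> close internal node _0 (now at depth 0)
Total internal nodes: 7
BFS adjacency from root:
  _0: _1 _3
  _1: _2 B
  _3: _4 _5
  _2: U Y
  _4: K L
  _5: H _6
  _6: J W X Z

Answer: _0: _1 _3
_1: _2 B
_3: _4 _5
_2: U Y
_4: K L
_5: H _6
_6: J W X Z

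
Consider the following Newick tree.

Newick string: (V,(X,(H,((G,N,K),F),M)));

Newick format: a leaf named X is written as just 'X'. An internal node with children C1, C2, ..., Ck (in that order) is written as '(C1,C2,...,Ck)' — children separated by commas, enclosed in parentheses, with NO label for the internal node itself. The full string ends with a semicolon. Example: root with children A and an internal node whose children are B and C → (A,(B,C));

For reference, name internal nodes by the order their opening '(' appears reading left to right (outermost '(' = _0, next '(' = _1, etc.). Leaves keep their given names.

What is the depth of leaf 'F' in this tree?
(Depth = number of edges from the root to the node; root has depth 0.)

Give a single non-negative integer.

Newick: (V,(X,(H,((G,N,K),F),M)));
Naming internals by '(' encounter order: outermost '(' = _0, next = _1, ...
Query node: F
Path from root: _0 -> _1 -> _2 -> _3 -> F
Depth of F: 4 (number of edges from root)

Answer: 4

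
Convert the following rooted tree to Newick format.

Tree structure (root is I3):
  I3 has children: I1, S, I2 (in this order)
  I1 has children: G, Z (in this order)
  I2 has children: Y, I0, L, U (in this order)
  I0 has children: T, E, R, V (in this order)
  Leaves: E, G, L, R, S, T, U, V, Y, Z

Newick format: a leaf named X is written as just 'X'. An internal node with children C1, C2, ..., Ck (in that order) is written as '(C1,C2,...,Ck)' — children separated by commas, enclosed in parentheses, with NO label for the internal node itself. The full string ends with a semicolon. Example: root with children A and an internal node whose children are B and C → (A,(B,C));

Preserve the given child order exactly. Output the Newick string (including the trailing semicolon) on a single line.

Answer: ((G,Z),S,(Y,(T,E,R,V),L,U));

Derivation:
internal I3 with children ['I1', 'S', 'I2']
  internal I1 with children ['G', 'Z']
    leaf 'G' → 'G'
    leaf 'Z' → 'Z'
  → '(G,Z)'
  leaf 'S' → 'S'
  internal I2 with children ['Y', 'I0', 'L', 'U']
    leaf 'Y' → 'Y'
    internal I0 with children ['T', 'E', 'R', 'V']
      leaf 'T' → 'T'
      leaf 'E' → 'E'
      leaf 'R' → 'R'
      leaf 'V' → 'V'
    → '(T,E,R,V)'
    leaf 'L' → 'L'
    leaf 'U' → 'U'
  → '(Y,(T,E,R,V),L,U)'
→ '((G,Z),S,(Y,(T,E,R,V),L,U))'
Final: ((G,Z),S,(Y,(T,E,R,V),L,U));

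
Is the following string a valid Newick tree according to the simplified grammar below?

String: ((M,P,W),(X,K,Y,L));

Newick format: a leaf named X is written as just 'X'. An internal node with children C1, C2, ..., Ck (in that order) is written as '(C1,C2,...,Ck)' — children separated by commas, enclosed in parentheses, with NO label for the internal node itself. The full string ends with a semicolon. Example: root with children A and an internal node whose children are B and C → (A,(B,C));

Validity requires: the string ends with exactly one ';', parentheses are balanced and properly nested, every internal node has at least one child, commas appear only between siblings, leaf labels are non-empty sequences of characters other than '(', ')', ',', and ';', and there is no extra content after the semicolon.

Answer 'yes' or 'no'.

Input: ((M,P,W),(X,K,Y,L));
Paren balance: 3 '(' vs 3 ')' OK
Ends with single ';': True
Full parse: OK
Valid: True

Answer: yes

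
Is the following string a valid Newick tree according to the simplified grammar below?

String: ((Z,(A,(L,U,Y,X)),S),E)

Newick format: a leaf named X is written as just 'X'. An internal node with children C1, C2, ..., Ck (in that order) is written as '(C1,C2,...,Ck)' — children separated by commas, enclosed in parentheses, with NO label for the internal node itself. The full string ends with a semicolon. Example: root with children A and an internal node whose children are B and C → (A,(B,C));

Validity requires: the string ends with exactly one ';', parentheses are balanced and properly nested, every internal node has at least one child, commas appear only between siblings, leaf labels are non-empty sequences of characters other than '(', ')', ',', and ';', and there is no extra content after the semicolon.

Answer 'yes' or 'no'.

Answer: no

Derivation:
Input: ((Z,(A,(L,U,Y,X)),S),E)
Paren balance: 4 '(' vs 4 ')' OK
Ends with single ';': False
Full parse: FAILS (must end with ;)
Valid: False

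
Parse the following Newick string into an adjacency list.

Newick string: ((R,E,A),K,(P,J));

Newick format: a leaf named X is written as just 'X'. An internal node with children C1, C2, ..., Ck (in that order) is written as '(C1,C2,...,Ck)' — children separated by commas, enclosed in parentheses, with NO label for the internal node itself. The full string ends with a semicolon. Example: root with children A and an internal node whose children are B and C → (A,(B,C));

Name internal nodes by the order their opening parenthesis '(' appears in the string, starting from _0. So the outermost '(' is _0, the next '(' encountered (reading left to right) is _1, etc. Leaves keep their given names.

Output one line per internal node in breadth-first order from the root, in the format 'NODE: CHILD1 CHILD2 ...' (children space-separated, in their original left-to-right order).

Input: ((R,E,A),K,(P,J));
Scanning left-to-right, naming '(' by encounter order:
  pos 0: '(' -> open internal node _0 (depth 1)
  pos 1: '(' -> open internal node _1 (depth 2)
  pos 7: ')' -> close internal node _1 (now at depth 1)
  pos 11: '(' -> open internal node _2 (depth 2)
  pos 15: ')' -> close internal node _2 (now at depth 1)
  pos 16: ')' -> close internal node _0 (now at depth 0)
Total internal nodes: 3
BFS adjacency from root:
  _0: _1 K _2
  _1: R E A
  _2: P J

Answer: _0: _1 K _2
_1: R E A
_2: P J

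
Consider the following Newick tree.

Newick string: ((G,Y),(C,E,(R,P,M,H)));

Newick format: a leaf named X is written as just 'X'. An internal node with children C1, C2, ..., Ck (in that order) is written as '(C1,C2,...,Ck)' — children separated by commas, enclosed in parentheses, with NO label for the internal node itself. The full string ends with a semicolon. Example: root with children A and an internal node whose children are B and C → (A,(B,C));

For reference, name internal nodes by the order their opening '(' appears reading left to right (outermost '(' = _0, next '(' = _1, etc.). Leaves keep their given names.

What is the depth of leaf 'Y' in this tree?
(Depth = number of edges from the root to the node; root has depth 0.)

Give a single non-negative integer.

Newick: ((G,Y),(C,E,(R,P,M,H)));
Naming internals by '(' encounter order: outermost '(' = _0, next = _1, ...
Query node: Y
Path from root: _0 -> _1 -> Y
Depth of Y: 2 (number of edges from root)

Answer: 2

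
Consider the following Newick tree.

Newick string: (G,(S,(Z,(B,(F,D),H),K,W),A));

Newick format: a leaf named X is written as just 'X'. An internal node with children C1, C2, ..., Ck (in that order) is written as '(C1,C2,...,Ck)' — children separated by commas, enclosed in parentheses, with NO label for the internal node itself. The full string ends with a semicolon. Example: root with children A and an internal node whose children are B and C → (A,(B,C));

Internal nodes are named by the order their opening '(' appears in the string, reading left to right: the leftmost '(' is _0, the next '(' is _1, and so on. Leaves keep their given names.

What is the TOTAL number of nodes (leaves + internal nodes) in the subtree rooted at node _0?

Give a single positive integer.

Newick: (G,(S,(Z,(B,(F,D),H),K,W),A));
Locate _0: it is the '(' at position 0 (the 1st '(' reading left to right).
Query: subtree rooted at _0
_0: subtree_size = 1 + 14
  G: subtree_size = 1 + 0
  _1: subtree_size = 1 + 12
    S: subtree_size = 1 + 0
    _2: subtree_size = 1 + 9
      Z: subtree_size = 1 + 0
      _3: subtree_size = 1 + 5
        B: subtree_size = 1 + 0
        _4: subtree_size = 1 + 2
          F: subtree_size = 1 + 0
          D: subtree_size = 1 + 0
        H: subtree_size = 1 + 0
      K: subtree_size = 1 + 0
      W: subtree_size = 1 + 0
    A: subtree_size = 1 + 0
Total subtree size of _0: 15

Answer: 15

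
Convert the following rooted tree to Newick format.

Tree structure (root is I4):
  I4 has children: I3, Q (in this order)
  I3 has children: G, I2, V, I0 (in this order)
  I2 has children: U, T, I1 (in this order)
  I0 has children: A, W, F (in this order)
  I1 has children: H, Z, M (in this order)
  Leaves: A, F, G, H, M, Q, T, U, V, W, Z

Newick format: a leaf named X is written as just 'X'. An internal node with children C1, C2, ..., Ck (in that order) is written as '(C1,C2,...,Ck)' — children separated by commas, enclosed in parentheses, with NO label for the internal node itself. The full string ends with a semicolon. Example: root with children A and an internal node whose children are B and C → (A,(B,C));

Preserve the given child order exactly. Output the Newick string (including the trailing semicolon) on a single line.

internal I4 with children ['I3', 'Q']
  internal I3 with children ['G', 'I2', 'V', 'I0']
    leaf 'G' → 'G'
    internal I2 with children ['U', 'T', 'I1']
      leaf 'U' → 'U'
      leaf 'T' → 'T'
      internal I1 with children ['H', 'Z', 'M']
        leaf 'H' → 'H'
        leaf 'Z' → 'Z'
        leaf 'M' → 'M'
      → '(H,Z,M)'
    → '(U,T,(H,Z,M))'
    leaf 'V' → 'V'
    internal I0 with children ['A', 'W', 'F']
      leaf 'A' → 'A'
      leaf 'W' → 'W'
      leaf 'F' → 'F'
    → '(A,W,F)'
  → '(G,(U,T,(H,Z,M)),V,(A,W,F))'
  leaf 'Q' → 'Q'
→ '((G,(U,T,(H,Z,M)),V,(A,W,F)),Q)'
Final: ((G,(U,T,(H,Z,M)),V,(A,W,F)),Q);

Answer: ((G,(U,T,(H,Z,M)),V,(A,W,F)),Q);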